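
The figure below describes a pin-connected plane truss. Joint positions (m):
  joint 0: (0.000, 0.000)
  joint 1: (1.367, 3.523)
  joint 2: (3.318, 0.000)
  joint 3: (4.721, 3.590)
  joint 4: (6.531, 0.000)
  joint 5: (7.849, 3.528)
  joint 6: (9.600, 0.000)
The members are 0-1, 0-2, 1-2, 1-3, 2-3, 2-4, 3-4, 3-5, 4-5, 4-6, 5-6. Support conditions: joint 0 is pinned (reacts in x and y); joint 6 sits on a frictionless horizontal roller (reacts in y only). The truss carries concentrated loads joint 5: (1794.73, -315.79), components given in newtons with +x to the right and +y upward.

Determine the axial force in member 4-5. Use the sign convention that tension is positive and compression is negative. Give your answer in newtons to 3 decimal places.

N=7 nodes, M=11 members, R=3 reactions → 2N=14, M+R=14
member 0 (0-1): L=3.7789, (cx,cy)=(0.3617,0.9323)
member 1 (0-2): L=3.3180, (cx,cy)=(1.0000,0.0000)
member 2 (1-2): L=4.0271, (cx,cy)=(0.4845,-0.8748)
member 3 (1-3): L=3.3547, (cx,cy)=(0.9998,0.0200)
member 4 (2-3): L=3.8544, (cx,cy)=(0.3640,0.9314)
member 5 (2-4): L=3.2130, (cx,cy)=(1.0000,0.0000)
member 6 (3-4): L=4.0205, (cx,cy)=(0.4502,-0.8929)
member 7 (3-5): L=3.1286, (cx,cy)=(0.9998,-0.0198)
member 8 (4-5): L=3.7662, (cx,cy)=(0.3500,0.9368)
member 9 (4-6): L=3.0690, (cx,cy)=(1.0000,0.0000)
member 10 (5-6): L=3.9386, (cx,cy)=(0.4446,-0.8957)
solve A·x = −loads:
  F[0-1] = +645.6924 N (tension)
  F[0-2] = +1561.1548 N (tension)
  F[1-2] = -675.3027 N (compression)
  F[1-3] = +560.8455 N (tension)
  F[2-3] = +634.2747 N (tension)
  F[2-4] = +1003.1215 N (tension)
  F[3-4] = -698.6995 N (compression)
  F[3-5] = +1106.3773 N (tension)
  F[4-5] = +666.0045 N (tension)
  F[4-6] = +455.4955 N (tension)
  F[5-6] = -1024.5728 N (compression)
  Rx@0 = -1794.7300 N
  Ry@0 = -601.9645 N
  Ry@6 = +917.7545 N

666.005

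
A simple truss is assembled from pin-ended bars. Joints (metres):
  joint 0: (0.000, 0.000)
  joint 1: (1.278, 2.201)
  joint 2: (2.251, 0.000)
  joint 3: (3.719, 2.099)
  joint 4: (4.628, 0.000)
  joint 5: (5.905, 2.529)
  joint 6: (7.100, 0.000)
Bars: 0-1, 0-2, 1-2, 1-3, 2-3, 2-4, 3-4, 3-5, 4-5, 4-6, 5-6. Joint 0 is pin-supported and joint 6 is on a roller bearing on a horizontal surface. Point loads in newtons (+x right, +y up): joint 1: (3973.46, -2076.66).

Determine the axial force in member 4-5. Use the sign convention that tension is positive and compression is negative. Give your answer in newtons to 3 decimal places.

2182.615

N=7 nodes, M=11 members, R=3 reactions → 2N=14, M+R=14
member 0 (0-1): L=2.5451, (cx,cy)=(0.5021,0.8648)
member 1 (0-2): L=2.2510, (cx,cy)=(1.0000,0.0000)
member 2 (1-2): L=2.4065, (cx,cy)=(0.4043,-0.9146)
member 3 (1-3): L=2.4431, (cx,cy)=(0.9991,-0.0417)
member 4 (2-3): L=2.5614, (cx,cy)=(0.5731,0.8195)
member 5 (2-4): L=2.3770, (cx,cy)=(1.0000,0.0000)
member 6 (3-4): L=2.2874, (cx,cy)=(0.3974,-0.9176)
member 7 (3-5): L=2.2279, (cx,cy)=(0.9812,0.1930)
member 8 (4-5): L=2.8331, (cx,cy)=(0.4507,0.8927)
member 9 (4-6): L=2.4720, (cx,cy)=(1.0000,0.0000)
member 10 (5-6): L=2.7971, (cx,cy)=(0.4272,-0.9041)
solve A·x = −loads:
  F[0-1] = -544.7440 N (compression)
  F[0-2] = +4246.9953 N (tension)
  F[1-2] = -1590.8144 N (compression)
  F[1-3] = -3606.9333 N (compression)
  F[2-3] = +1775.5164 N (tension)
  F[2-4] = +2586.2015 N (tension)
  F[3-4] = -2123.1751 N (compression)
  F[3-5] = -1775.8449 N (compression)
  F[4-5] = +2182.6151 N (tension)
  F[4-6] = +758.6626 N (tension)
  F[5-6] = -1775.7895 N (compression)
  Rx@0 = -3973.4600 N
  Ry@0 = +471.0886 N
  Ry@6 = +1605.5714 N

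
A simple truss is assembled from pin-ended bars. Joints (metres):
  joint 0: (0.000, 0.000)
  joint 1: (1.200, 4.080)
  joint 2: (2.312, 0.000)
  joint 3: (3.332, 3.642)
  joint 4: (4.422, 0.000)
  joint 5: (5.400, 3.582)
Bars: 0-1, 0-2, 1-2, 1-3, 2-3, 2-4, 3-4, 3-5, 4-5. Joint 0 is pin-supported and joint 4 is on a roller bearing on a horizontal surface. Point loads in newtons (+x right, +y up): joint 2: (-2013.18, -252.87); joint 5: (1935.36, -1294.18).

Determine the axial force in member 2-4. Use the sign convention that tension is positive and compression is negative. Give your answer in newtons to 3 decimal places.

278.783

N=6 nodes, M=9 members, R=3 reactions → 2N=12, M+R=12
member 0 (0-1): L=4.2528, (cx,cy)=(0.2822,0.9594)
member 1 (0-2): L=2.3120, (cx,cy)=(1.0000,0.0000)
member 2 (1-2): L=4.2288, (cx,cy)=(0.2630,-0.9648)
member 3 (1-3): L=2.1765, (cx,cy)=(0.9795,-0.2012)
member 4 (2-3): L=3.7821, (cx,cy)=(0.2697,0.9629)
member 5 (2-4): L=2.1100, (cx,cy)=(1.0000,0.0000)
member 6 (3-4): L=3.8016, (cx,cy)=(0.2867,-0.9580)
member 7 (3-5): L=2.0689, (cx,cy)=(0.9996,-0.0290)
member 8 (4-5): L=3.7131, (cx,cy)=(0.2634,0.9647)
solve A·x = −loads:
  F[0-1] = +1806.7054 N (tension)
  F[0-2] = -587.6114 N (compression)
  F[1-2] = -2018.0638 N (compression)
  F[1-3] = +1062.1859 N (tension)
  F[2-3] = +2284.5616 N (tension)
  F[2-4] = +278.7833 N (tension)
  F[3-4] = -2141.9748 N (compression)
  F[3-5] = +2271.6800 N (tension)
  F[4-5] = -1273.2580 N (compression)
  Rx@0 = +77.8200 N
  Ry@0 = -1733.2908 N
  Ry@4 = +3280.3408 N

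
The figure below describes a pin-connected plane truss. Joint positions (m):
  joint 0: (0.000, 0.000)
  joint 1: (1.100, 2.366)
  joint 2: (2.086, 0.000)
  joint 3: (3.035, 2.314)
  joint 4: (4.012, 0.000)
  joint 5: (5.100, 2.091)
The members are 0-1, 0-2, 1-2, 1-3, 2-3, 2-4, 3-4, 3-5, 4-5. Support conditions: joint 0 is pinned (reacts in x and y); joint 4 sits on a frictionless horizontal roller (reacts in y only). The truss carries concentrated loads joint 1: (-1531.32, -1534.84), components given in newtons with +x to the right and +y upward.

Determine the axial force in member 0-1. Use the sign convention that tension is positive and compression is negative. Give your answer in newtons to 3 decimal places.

-2224.429

N=6 nodes, M=9 members, R=3 reactions → 2N=12, M+R=12
member 0 (0-1): L=2.6092, (cx,cy)=(0.4216,0.9068)
member 1 (0-2): L=2.0860, (cx,cy)=(1.0000,0.0000)
member 2 (1-2): L=2.5632, (cx,cy)=(0.3847,-0.9231)
member 3 (1-3): L=1.9357, (cx,cy)=(0.9996,-0.0269)
member 4 (2-3): L=2.5010, (cx,cy)=(0.3794,0.9252)
member 5 (2-4): L=1.9260, (cx,cy)=(1.0000,0.0000)
member 6 (3-4): L=2.5118, (cx,cy)=(0.3890,-0.9213)
member 7 (3-5): L=2.0770, (cx,cy)=(0.9942,-0.1074)
member 8 (4-5): L=2.3571, (cx,cy)=(0.4616,0.8871)
solve A·x = −loads:
  F[0-1] = -2224.4287 N (compression)
  F[0-2] = -593.5360 N (compression)
  F[1-2] = +510.8900 N (tension)
  F[1-3] = +397.1549 N (tension)
  F[2-3] = -509.6964 N (compression)
  F[2-4] = -203.6112 N (compression)
  F[3-4] = +523.4699 N (tension)
  F[3-5] = +0.0000 N (tension)
  F[4-5] = -0.0000 N (compression)
  Rx@0 = +1531.3200 N
  Ry@0 = +2017.0880 N
  Ry@4 = -482.2480 N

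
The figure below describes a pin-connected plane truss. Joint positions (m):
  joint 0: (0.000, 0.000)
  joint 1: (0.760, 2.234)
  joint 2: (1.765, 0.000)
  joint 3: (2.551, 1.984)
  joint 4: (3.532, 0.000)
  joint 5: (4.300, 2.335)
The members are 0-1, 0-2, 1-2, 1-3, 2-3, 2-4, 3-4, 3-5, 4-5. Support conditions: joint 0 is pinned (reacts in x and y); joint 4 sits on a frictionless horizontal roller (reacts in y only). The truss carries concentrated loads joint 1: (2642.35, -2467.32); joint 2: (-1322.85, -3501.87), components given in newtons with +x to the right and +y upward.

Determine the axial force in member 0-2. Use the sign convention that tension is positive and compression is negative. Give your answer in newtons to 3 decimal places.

2005.693

N=6 nodes, M=9 members, R=3 reactions → 2N=12, M+R=12
member 0 (0-1): L=2.3597, (cx,cy)=(0.3221,0.9467)
member 1 (0-2): L=1.7650, (cx,cy)=(1.0000,0.0000)
member 2 (1-2): L=2.4496, (cx,cy)=(0.4103,-0.9120)
member 3 (1-3): L=1.8084, (cx,cy)=(0.9904,-0.1382)
member 4 (2-3): L=2.1340, (cx,cy)=(0.3683,0.9297)
member 5 (2-4): L=1.7670, (cx,cy)=(1.0000,0.0000)
member 6 (3-4): L=2.2133, (cx,cy)=(0.4432,-0.8964)
member 7 (3-5): L=1.7839, (cx,cy)=(0.9805,0.1968)
member 8 (4-5): L=2.4581, (cx,cy)=(0.3124,0.9499)
solve A·x = −loads:
  F[0-1] = -2130.5713 N (compression)
  F[0-2] = +2005.6928 N (tension)
  F[1-2] = +16.7853 N (tension)
  F[1-3] = -3367.7670 N (compression)
  F[2-3] = +3750.2028 N (tension)
  F[2-4] = +1954.1601 N (tension)
  F[3-4] = -4408.8758 N (compression)
  F[3-5] = -0.0000 N (compression)
  F[4-5] = +0.0000 N (tension)
  Rx@0 = -1319.5000 N
  Ry@0 = +2017.0457 N
  Ry@4 = +3952.1443 N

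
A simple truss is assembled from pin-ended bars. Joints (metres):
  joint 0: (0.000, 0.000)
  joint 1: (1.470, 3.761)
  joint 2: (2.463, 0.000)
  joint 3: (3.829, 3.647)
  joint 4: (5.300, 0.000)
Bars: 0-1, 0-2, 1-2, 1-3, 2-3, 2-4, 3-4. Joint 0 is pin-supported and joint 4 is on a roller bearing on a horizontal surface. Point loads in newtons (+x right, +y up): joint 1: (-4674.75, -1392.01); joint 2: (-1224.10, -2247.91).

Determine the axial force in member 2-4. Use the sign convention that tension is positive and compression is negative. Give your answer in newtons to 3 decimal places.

N=5 nodes, M=7 members, R=3 reactions → 2N=10, M+R=10
member 0 (0-1): L=4.0381, (cx,cy)=(0.3640,0.9314)
member 1 (0-2): L=2.4630, (cx,cy)=(1.0000,0.0000)
member 2 (1-2): L=3.8899, (cx,cy)=(0.2553,-0.9669)
member 3 (1-3): L=2.3618, (cx,cy)=(0.9988,-0.0483)
member 4 (2-3): L=3.8944, (cx,cy)=(0.3508,0.9365)
member 5 (2-4): L=2.8370, (cx,cy)=(1.0000,0.0000)
member 6 (3-4): L=3.9325, (cx,cy)=(0.3741,-0.9274)
solve A·x = −loads:
  F[0-1] = -5933.6359 N (compression)
  F[0-2] = -3738.7979 N (compression)
  F[1-2] = +4204.1224 N (tension)
  F[1-3] = +1443.1611 N (tension)
  F[2-3] = -1940.1878 N (compression)
  F[2-4] = -760.9433 N (compression)
  F[3-4] = +2034.2619 N (tension)
  Rx@0 = +5898.8500 N
  Ry@0 = +5526.5007 N
  Ry@4 = -1886.5807 N

-760.943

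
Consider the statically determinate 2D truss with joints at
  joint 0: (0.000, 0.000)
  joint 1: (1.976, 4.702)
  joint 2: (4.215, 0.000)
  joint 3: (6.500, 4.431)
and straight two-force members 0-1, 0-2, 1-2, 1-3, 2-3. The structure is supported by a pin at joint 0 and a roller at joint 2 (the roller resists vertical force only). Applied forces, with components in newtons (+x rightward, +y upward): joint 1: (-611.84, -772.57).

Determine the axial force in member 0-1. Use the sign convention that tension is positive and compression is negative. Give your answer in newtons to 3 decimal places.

N=4 nodes, M=5 members, R=3 reactions → 2N=8, M+R=8
member 0 (0-1): L=5.1003, (cx,cy)=(0.3874,0.9219)
member 1 (0-2): L=4.2150, (cx,cy)=(1.0000,0.0000)
member 2 (1-2): L=5.2079, (cx,cy)=(0.4299,-0.9029)
member 3 (1-3): L=4.5321, (cx,cy)=(0.9982,-0.0598)
member 4 (2-3): L=4.9855, (cx,cy)=(0.4583,0.8888)
solve A·x = −loads:
  F[0-1] = -1185.5066 N (compression)
  F[0-2] = -152.5442 N (compression)
  F[1-2] = +354.8148 N (tension)
  F[1-3] = -0.0000 N (tension)
  F[2-3] = +0.0000 N (tension)
  Rx@0 = +611.8400 N
  Ry@0 = +1092.9196 N
  Ry@2 = -320.3496 N

-1185.507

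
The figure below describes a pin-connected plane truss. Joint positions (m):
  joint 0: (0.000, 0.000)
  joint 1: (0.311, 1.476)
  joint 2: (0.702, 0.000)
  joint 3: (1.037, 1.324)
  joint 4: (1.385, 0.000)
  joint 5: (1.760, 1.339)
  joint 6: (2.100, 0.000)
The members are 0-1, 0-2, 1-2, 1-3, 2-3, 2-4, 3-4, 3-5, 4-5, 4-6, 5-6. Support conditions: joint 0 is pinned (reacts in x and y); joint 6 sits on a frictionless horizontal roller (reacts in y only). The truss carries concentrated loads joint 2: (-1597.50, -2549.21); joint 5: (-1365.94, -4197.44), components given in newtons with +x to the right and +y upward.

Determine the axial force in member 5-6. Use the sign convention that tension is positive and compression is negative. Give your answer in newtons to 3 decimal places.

N=7 nodes, M=11 members, R=3 reactions → 2N=14, M+R=14
member 0 (0-1): L=1.5084, (cx,cy)=(0.2062,0.9785)
member 1 (0-2): L=0.7020, (cx,cy)=(1.0000,0.0000)
member 2 (1-2): L=1.5269, (cx,cy)=(0.2561,-0.9667)
member 3 (1-3): L=0.7417, (cx,cy)=(0.9788,-0.2049)
member 4 (2-3): L=1.3657, (cx,cy)=(0.2453,0.9694)
member 5 (2-4): L=0.6830, (cx,cy)=(1.0000,0.0000)
member 6 (3-4): L=1.3690, (cx,cy)=(0.2542,-0.9672)
member 7 (3-5): L=0.7232, (cx,cy)=(0.9998,0.0207)
member 8 (4-5): L=1.3905, (cx,cy)=(0.2697,0.9629)
member 9 (4-6): L=0.7150, (cx,cy)=(1.0000,0.0000)
member 10 (5-6): L=1.3815, (cx,cy)=(0.2461,-0.9692)
solve A·x = −loads:
  F[0-1] = -3318.8880 N (compression)
  F[0-2] = -2279.1598 N (compression)
  F[1-2] = +3713.7789 N (tension)
  F[1-3] = -1670.7333 N (compression)
  F[2-3] = -1073.5397 N (compression)
  F[2-4] = +532.6669 N (tension)
  F[3-4] = +677.6675 N (tension)
  F[3-5] = -2071.3194 N (compression)
  F[4-5] = -680.6240 N (compression)
  F[4-6] = +888.4867 N (tension)
  F[5-6] = -3610.1103 N (compression)
  Rx@0 = +2963.4400 N
  Ry@0 = +3247.5804 N
  Ry@6 = +3499.0696 N

-3610.110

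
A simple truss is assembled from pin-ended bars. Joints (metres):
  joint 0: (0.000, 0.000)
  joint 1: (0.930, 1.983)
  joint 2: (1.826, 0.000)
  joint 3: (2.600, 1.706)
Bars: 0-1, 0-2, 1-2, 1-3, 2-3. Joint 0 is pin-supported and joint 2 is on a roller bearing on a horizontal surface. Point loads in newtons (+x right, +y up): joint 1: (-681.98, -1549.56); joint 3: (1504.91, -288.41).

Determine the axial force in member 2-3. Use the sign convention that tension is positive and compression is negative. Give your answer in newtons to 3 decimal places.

N=4 nodes, M=5 members, R=3 reactions → 2N=8, M+R=8
member 0 (0-1): L=2.1902, (cx,cy)=(0.4246,0.9054)
member 1 (0-2): L=1.8260, (cx,cy)=(1.0000,0.0000)
member 2 (1-2): L=2.1760, (cx,cy)=(0.4118,-0.9113)
member 3 (1-3): L=1.6928, (cx,cy)=(0.9865,-0.1636)
member 4 (2-3): L=1.8734, (cx,cy)=(0.4132,0.9107)
solve A·x = −loads:
  F[0-1] = +30.1435 N (tension)
  F[0-2] = +810.1308 N (tension)
  F[1-2] = -2007.2397 N (compression)
  F[1-3] = +1542.0633 N (tension)
  F[2-3] = -39.6177 N (compression)
  Rx@0 = -822.9300 N
  Ry@0 = -27.2912 N
  Ry@2 = +1865.2612 N

-39.618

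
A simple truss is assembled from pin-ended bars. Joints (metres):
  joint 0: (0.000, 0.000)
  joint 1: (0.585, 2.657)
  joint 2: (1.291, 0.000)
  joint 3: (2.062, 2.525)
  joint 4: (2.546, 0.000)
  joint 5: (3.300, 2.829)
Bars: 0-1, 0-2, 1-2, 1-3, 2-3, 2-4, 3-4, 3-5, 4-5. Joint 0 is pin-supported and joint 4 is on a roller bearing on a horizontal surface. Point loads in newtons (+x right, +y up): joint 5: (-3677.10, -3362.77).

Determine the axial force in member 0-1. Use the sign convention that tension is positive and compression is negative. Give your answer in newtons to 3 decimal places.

-3163.948

N=6 nodes, M=9 members, R=3 reactions → 2N=12, M+R=12
member 0 (0-1): L=2.7206, (cx,cy)=(0.2150,0.9766)
member 1 (0-2): L=1.2910, (cx,cy)=(1.0000,0.0000)
member 2 (1-2): L=2.7492, (cx,cy)=(0.2568,-0.9665)
member 3 (1-3): L=1.4829, (cx,cy)=(0.9960,-0.0890)
member 4 (2-3): L=2.6401, (cx,cy)=(0.2920,0.9564)
member 5 (2-4): L=1.2550, (cx,cy)=(1.0000,0.0000)
member 6 (3-4): L=2.5710, (cx,cy)=(0.1883,-0.9821)
member 7 (3-5): L=1.2748, (cx,cy)=(0.9711,0.2385)
member 8 (4-5): L=2.9278, (cx,cy)=(0.2575,0.9663)
solve A·x = −loads:
  F[0-1] = -3163.9480 N (compression)
  F[0-2] = -2996.7782 N (compression)
  F[1-2] = +3339.3701 N (tension)
  F[1-3] = -1544.0088 N (compression)
  F[2-3] = -3374.4833 N (compression)
  F[2-4] = -1153.7510 N (compression)
  F[3-4] = +2402.2160 N (tension)
  F[3-5] = -3063.9786 N (compression)
  F[4-5] = -2723.9770 N (compression)
  Rx@0 = +3677.1000 N
  Ry@0 = +3089.9400 N
  Ry@4 = +272.8300 N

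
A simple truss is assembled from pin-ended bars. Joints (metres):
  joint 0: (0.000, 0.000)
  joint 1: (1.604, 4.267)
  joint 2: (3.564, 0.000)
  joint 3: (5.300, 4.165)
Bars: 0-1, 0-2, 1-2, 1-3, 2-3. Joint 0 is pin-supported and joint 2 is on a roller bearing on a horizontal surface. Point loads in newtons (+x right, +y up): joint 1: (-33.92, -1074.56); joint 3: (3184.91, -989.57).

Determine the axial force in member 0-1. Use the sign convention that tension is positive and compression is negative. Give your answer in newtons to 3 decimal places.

3816.506

N=4 nodes, M=5 members, R=3 reactions → 2N=8, M+R=8
member 0 (0-1): L=4.5585, (cx,cy)=(0.3519,0.9360)
member 1 (0-2): L=3.5640, (cx,cy)=(1.0000,0.0000)
member 2 (1-2): L=4.6956, (cx,cy)=(0.4174,-0.9087)
member 3 (1-3): L=3.6974, (cx,cy)=(0.9996,-0.0276)
member 4 (2-3): L=4.5123, (cx,cy)=(0.3847,0.9230)
solve A·x = −loads:
  F[0-1] = +3816.5059 N (tension)
  F[0-2] = +1808.0815 N (tension)
  F[1-2] = -5221.8020 N (compression)
  F[1-3] = +3557.8143 N (tension)
  F[2-3] = -965.7540 N (compression)
  Rx@0 = -3150.9900 N
  Ry@0 = -3572.4381 N
  Ry@2 = +5636.5681 N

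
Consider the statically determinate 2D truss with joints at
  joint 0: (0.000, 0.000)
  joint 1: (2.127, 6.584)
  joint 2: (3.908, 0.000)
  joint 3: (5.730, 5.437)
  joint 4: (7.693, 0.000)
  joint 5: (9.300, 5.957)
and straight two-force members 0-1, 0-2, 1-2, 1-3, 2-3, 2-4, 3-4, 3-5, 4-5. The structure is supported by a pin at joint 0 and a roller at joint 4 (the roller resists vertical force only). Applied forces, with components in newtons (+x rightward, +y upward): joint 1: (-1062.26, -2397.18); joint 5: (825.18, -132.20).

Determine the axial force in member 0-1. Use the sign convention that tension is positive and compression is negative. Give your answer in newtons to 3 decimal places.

-2077.540

N=6 nodes, M=9 members, R=3 reactions → 2N=12, M+R=12
member 0 (0-1): L=6.9190, (cx,cy)=(0.3074,0.9516)
member 1 (0-2): L=3.9080, (cx,cy)=(1.0000,0.0000)
member 2 (1-2): L=6.8206, (cx,cy)=(0.2611,-0.9653)
member 3 (1-3): L=3.7812, (cx,cy)=(0.9529,-0.3033)
member 4 (2-3): L=5.7342, (cx,cy)=(0.3177,0.9482)
member 5 (2-4): L=3.7850, (cx,cy)=(1.0000,0.0000)
member 6 (3-4): L=5.7805, (cx,cy)=(0.3396,-0.9406)
member 7 (3-5): L=3.6077, (cx,cy)=(0.9896,0.1441)
member 8 (4-5): L=6.1700, (cx,cy)=(0.2605,0.9655)
solve A·x = −loads:
  F[0-1] = -2077.5396 N (compression)
  F[0-2] = +401.5813 N (tension)
  F[1-2] = -629.2289 N (compression)
  F[1-3] = +616.9740 N (tension)
  F[2-3] = +640.5968 N (tension)
  F[2-4] = +33.7312 N (tension)
  F[3-4] = -308.0300 N (compression)
  F[3-5] = +905.5080 N (tension)
  F[4-5] = -272.1091 N (compression)
  Rx@0 = +237.0800 N
  Ry@0 = +1976.9376 N
  Ry@4 = +552.4424 N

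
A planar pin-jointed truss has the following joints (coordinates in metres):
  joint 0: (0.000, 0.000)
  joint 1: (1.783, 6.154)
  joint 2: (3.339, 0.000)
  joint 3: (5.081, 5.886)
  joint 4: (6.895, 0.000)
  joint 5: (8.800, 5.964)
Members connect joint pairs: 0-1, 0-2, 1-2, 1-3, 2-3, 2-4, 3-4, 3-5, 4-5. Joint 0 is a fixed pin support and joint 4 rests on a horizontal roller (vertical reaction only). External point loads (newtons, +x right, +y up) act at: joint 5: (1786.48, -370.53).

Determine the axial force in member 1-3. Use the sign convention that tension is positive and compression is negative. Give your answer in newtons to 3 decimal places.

N=6 nodes, M=9 members, R=3 reactions → 2N=12, M+R=12
member 0 (0-1): L=6.4071, (cx,cy)=(0.2783,0.9605)
member 1 (0-2): L=3.3390, (cx,cy)=(1.0000,0.0000)
member 2 (1-2): L=6.3477, (cx,cy)=(0.2451,-0.9695)
member 3 (1-3): L=3.3089, (cx,cy)=(0.9967,-0.0810)
member 4 (2-3): L=6.1384, (cx,cy)=(0.2838,0.9589)
member 5 (2-4): L=3.5560, (cx,cy)=(1.0000,0.0000)
member 6 (3-4): L=6.1592, (cx,cy)=(0.2945,-0.9556)
member 7 (3-5): L=3.7198, (cx,cy)=(0.9998,0.0210)
member 8 (4-5): L=6.2609, (cx,cy)=(0.3043,0.9526)
solve A·x = −loads:
  F[0-1] = +1715.3933 N (tension)
  F[0-2] = +1309.1110 N (tension)
  F[1-2] = -1775.9858 N (compression)
  F[1-3] = +915.7241 N (tension)
  F[2-3] = +1795.6249 N (tension)
  F[2-4] = +364.1863 N (tension)
  F[3-4] = -1682.0173 N (compression)
  F[3-5] = +1918.1021 N (tension)
  F[4-5] = -431.1952 N (compression)
  Rx@0 = -1786.4800 N
  Ry@0 = -1647.6325 N
  Ry@4 = +2018.1625 N

915.724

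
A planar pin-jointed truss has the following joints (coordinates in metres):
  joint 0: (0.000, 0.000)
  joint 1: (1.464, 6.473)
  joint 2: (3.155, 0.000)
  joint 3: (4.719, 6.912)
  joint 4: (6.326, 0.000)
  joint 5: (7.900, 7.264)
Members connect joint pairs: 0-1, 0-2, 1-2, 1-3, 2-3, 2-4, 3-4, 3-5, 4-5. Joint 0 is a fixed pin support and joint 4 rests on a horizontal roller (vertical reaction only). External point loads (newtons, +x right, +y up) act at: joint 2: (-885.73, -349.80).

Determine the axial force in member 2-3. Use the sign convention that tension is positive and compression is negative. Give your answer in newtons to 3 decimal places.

N=6 nodes, M=9 members, R=3 reactions → 2N=12, M+R=12
member 0 (0-1): L=6.6365, (cx,cy)=(0.2206,0.9754)
member 1 (0-2): L=3.1550, (cx,cy)=(1.0000,0.0000)
member 2 (1-2): L=6.6902, (cx,cy)=(0.2528,-0.9675)
member 3 (1-3): L=3.2845, (cx,cy)=(0.9910,0.1337)
member 4 (2-3): L=7.0867, (cx,cy)=(0.2207,0.9753)
member 5 (2-4): L=3.1710, (cx,cy)=(1.0000,0.0000)
member 6 (3-4): L=7.0964, (cx,cy)=(0.2265,-0.9740)
member 7 (3-5): L=3.2004, (cx,cy)=(0.9939,0.1100)
member 8 (4-5): L=7.4326, (cx,cy)=(0.2118,0.9773)
solve A·x = −loads:
  F[0-1] = -179.7711 N (compression)
  F[0-2] = -846.0728 N (compression)
  F[1-2] = +169.7190 N (tension)
  F[1-3] = -83.3023 N (compression)
  F[2-3] = +190.2836 N (tension)
  F[2-4] = +40.5604 N (tension)
  F[3-4] = -179.1106 N (compression)
  F[3-5] = -0.0000 N (compression)
  F[4-5] = +0.0000 N (tension)
  Rx@0 = +885.7300 N
  Ry@0 = +175.3424 N
  Ry@4 = +174.4576 N

190.284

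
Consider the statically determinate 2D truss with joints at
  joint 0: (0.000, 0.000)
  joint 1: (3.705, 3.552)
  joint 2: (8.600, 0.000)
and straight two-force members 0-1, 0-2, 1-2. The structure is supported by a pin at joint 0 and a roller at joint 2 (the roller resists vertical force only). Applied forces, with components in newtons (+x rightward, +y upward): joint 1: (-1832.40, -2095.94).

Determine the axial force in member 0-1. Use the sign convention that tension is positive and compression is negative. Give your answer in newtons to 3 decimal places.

-2817.452

N=3 nodes, M=3 members, R=3 reactions → 2N=6, M+R=6
member 0 (0-1): L=5.1326, (cx,cy)=(0.7219,0.6920)
member 1 (0-2): L=8.6000, (cx,cy)=(1.0000,0.0000)
member 2 (1-2): L=6.0480, (cx,cy)=(0.8094,-0.5873)
solve A·x = −loads:
  F[0-1] = -2817.4521 N (compression)
  F[0-2] = +201.3901 N (tension)
  F[1-2] = -248.8249 N (compression)
  Rx@0 = +1832.4000 N
  Ry@0 = +1949.8036 N
  Ry@2 = +146.1364 N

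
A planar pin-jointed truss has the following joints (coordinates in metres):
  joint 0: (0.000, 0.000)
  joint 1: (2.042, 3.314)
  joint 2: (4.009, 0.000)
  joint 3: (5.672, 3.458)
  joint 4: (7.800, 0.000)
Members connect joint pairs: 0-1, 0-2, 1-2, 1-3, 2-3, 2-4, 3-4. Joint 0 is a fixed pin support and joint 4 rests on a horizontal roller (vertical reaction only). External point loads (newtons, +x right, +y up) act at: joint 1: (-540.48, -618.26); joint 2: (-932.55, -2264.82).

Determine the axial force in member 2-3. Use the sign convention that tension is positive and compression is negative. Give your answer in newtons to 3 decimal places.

N=5 nodes, M=7 members, R=3 reactions → 2N=10, M+R=10
member 0 (0-1): L=3.8926, (cx,cy)=(0.5246,0.8514)
member 1 (0-2): L=4.0090, (cx,cy)=(1.0000,0.0000)
member 2 (1-2): L=3.8538, (cx,cy)=(0.5104,-0.8599)
member 3 (1-3): L=3.6329, (cx,cy)=(0.9992,0.0396)
member 4 (2-3): L=3.8371, (cx,cy)=(0.4334,0.9012)
member 5 (2-4): L=3.7910, (cx,cy)=(1.0000,0.0000)
member 6 (3-4): L=4.0603, (cx,cy)=(0.5241,-0.8517)
solve A·x = −loads:
  F[0-1] = -2098.7615 N (compression)
  F[0-2] = -372.0519 N (compression)
  F[1-2] = +1302.3502 N (tension)
  F[1-3] = -1226.1903 N (compression)
  F[2-3] = +1270.3996 N (tension)
  F[2-4] = +674.6351 N (tension)
  F[3-4] = -1287.2322 N (compression)
  Rx@0 = +1473.0300 N
  Ry@0 = +1786.7980 N
  Ry@4 = +1096.2820 N

1270.400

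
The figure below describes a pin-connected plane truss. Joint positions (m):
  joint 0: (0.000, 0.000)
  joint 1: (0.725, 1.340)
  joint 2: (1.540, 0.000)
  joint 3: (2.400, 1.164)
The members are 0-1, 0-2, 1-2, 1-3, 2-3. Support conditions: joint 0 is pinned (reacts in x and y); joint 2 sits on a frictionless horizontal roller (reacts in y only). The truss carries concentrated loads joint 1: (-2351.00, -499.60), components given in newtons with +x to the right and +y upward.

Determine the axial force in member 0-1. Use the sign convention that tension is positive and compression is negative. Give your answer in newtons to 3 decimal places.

-2626.514

N=4 nodes, M=5 members, R=3 reactions → 2N=8, M+R=8
member 0 (0-1): L=1.5236, (cx,cy)=(0.4759,0.8795)
member 1 (0-2): L=1.5400, (cx,cy)=(1.0000,0.0000)
member 2 (1-2): L=1.5684, (cx,cy)=(0.5196,-0.8544)
member 3 (1-3): L=1.6842, (cx,cy)=(0.9945,-0.1045)
member 4 (2-3): L=1.4472, (cx,cy)=(0.5942,0.8043)
solve A·x = −loads:
  F[0-1] = -2626.5140 N (compression)
  F[0-2] = -1101.1465 N (compression)
  F[1-2] = +2119.0422 N (tension)
  F[1-3] = -0.0000 N (tension)
  F[2-3] = +0.0000 N (tension)
  Rx@0 = +2351.0000 N
  Ry@0 = +2310.0740 N
  Ry@2 = -1810.4740 N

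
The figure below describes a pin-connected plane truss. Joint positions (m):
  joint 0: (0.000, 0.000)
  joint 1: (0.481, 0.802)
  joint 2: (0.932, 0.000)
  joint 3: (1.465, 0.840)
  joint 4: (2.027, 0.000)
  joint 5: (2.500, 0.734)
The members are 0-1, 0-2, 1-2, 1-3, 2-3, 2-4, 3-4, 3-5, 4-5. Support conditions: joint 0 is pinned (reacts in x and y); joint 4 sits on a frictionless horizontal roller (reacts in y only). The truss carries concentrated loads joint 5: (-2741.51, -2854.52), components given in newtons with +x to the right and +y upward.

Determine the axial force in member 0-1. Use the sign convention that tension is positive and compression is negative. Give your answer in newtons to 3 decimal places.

N=6 nodes, M=9 members, R=3 reactions → 2N=12, M+R=12
member 0 (0-1): L=0.9352, (cx,cy)=(0.5143,0.8576)
member 1 (0-2): L=0.9320, (cx,cy)=(1.0000,0.0000)
member 2 (1-2): L=0.9201, (cx,cy)=(0.4902,-0.8716)
member 3 (1-3): L=0.9847, (cx,cy)=(0.9993,0.0386)
member 4 (2-3): L=0.9948, (cx,cy)=(0.5358,0.8444)
member 5 (2-4): L=1.0950, (cx,cy)=(1.0000,0.0000)
member 6 (3-4): L=1.0107, (cx,cy)=(0.5561,-0.8311)
member 7 (3-5): L=1.0404, (cx,cy)=(0.9948,-0.1019)
member 8 (4-5): L=0.8732, (cx,cy)=(0.5417,0.8406)
solve A·x = −loads:
  F[0-1] = -380.8717 N (compression)
  F[0-2] = -2545.6130 N (compression)
  F[1-2] = +358.2742 N (tension)
  F[1-3] = -371.7848 N (compression)
  F[2-3] = -369.8448 N (compression)
  F[2-4] = -2171.8505 N (compression)
  F[3-4] = +497.2613 N (tension)
  F[3-5] = -850.5974 N (compression)
  F[4-5] = -3498.9791 N (compression)
  Rx@0 = +2741.5100 N
  Ry@0 = +326.6307 N
  Ry@4 = +2527.8893 N

-380.872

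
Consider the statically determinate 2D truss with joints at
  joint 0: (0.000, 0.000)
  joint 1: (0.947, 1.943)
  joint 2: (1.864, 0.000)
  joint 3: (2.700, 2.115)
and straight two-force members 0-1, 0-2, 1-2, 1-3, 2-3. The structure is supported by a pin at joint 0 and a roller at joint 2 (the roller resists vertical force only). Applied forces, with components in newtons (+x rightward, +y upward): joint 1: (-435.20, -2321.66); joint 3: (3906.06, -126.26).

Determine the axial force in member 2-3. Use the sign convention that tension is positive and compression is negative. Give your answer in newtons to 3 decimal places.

-569.978

N=4 nodes, M=5 members, R=3 reactions → 2N=8, M+R=8
member 0 (0-1): L=2.1615, (cx,cy)=(0.4381,0.8989)
member 1 (0-2): L=1.8640, (cx,cy)=(1.0000,0.0000)
member 2 (1-2): L=2.1485, (cx,cy)=(0.4268,-0.9043)
member 3 (1-3): L=1.7614, (cx,cy)=(0.9952,0.0976)
member 4 (2-3): L=2.2742, (cx,cy)=(0.3676,0.9300)
solve A·x = −loads:
  F[0-1] = +3218.1821 N (tension)
  F[0-2] = +2060.9010 N (tension)
  F[1-2] = -5319.5738 N (compression)
  F[1-3] = +4135.3450 N (tension)
  F[2-3] = -569.9775 N (compression)
  Rx@0 = -3470.8600 N
  Ry@0 = -2892.8726 N
  Ry@2 = +5340.7926 N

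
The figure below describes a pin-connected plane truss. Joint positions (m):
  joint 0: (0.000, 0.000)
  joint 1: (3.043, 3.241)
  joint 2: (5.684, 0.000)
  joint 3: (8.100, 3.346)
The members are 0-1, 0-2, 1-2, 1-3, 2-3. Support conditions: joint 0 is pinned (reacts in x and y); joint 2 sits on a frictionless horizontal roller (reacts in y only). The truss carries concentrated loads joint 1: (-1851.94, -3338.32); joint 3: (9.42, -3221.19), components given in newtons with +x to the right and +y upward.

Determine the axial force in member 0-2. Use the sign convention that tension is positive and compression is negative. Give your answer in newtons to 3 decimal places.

N=4 nodes, M=5 members, R=3 reactions → 2N=8, M+R=8
member 0 (0-1): L=4.4457, (cx,cy)=(0.6845,0.7290)
member 1 (0-2): L=5.6840, (cx,cy)=(1.0000,0.0000)
member 2 (1-2): L=4.1808, (cx,cy)=(0.6317,-0.7752)
member 3 (1-3): L=5.0581, (cx,cy)=(0.9998,0.0208)
member 4 (2-3): L=4.1271, (cx,cy)=(0.5854,0.8107)
solve A·x = −loads:
  F[0-1] = -1690.4204 N (compression)
  F[0-2] = -685.4490 N (compression)
  F[1-2] = -2653.1212 N (compression)
  F[1-3] = +2371.3555 N (tension)
  F[2-3] = -4033.8505 N (compression)
  Rx@0 = +1842.5200 N
  Ry@0 = +1232.3586 N
  Ry@2 = +5327.1514 N

-685.449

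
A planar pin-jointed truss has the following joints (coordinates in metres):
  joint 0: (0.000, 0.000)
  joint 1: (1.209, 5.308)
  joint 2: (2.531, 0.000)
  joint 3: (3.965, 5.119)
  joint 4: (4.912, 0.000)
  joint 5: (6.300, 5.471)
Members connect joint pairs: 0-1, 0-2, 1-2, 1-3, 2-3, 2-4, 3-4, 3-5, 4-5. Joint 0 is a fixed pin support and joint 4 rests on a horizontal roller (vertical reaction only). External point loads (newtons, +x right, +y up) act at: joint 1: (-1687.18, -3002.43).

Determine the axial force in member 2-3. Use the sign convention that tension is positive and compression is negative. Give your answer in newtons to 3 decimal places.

-1090.705

N=6 nodes, M=9 members, R=3 reactions → 2N=12, M+R=12
member 0 (0-1): L=5.4439, (cx,cy)=(0.2221,0.9750)
member 1 (0-2): L=2.5310, (cx,cy)=(1.0000,0.0000)
member 2 (1-2): L=5.4702, (cx,cy)=(0.2417,-0.9704)
member 3 (1-3): L=2.7625, (cx,cy)=(0.9977,-0.0684)
member 4 (2-3): L=5.3161, (cx,cy)=(0.2697,0.9629)
member 5 (2-4): L=2.3810, (cx,cy)=(1.0000,0.0000)
member 6 (3-4): L=5.2059, (cx,cy)=(0.1819,-0.9833)
member 7 (3-5): L=2.3614, (cx,cy)=(0.9888,0.1491)
member 8 (4-5): L=5.6443, (cx,cy)=(0.2459,0.9693)
solve A·x = −loads:
  F[0-1] = -4191.2995 N (compression)
  F[0-2] = -756.3696 N (compression)
  F[1-2] = +1082.3572 N (tension)
  F[1-3] = +495.9528 N (tension)
  F[2-3] = -1090.7047 N (compression)
  F[2-4] = -200.5747 N (compression)
  F[3-4] = +1102.6015 N (tension)
  F[3-5] = +0.0000 N (tension)
  F[4-5] = -0.0000 N (compression)
  Rx@0 = +1687.1800 N
  Ry@0 = +4086.6347 N
  Ry@4 = -1084.2047 N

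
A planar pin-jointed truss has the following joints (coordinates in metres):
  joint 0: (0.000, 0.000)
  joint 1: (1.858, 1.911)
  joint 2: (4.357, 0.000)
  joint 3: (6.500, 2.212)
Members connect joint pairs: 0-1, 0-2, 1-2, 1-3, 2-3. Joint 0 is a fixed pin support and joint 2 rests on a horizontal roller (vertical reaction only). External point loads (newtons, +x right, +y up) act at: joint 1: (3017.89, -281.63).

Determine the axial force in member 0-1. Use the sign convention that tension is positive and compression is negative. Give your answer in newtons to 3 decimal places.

1620.868

N=4 nodes, M=5 members, R=3 reactions → 2N=8, M+R=8
member 0 (0-1): L=2.6653, (cx,cy)=(0.6971,0.7170)
member 1 (0-2): L=4.3570, (cx,cy)=(1.0000,0.0000)
member 2 (1-2): L=3.1459, (cx,cy)=(0.7944,-0.6075)
member 3 (1-3): L=4.6517, (cx,cy)=(0.9979,0.0647)
member 4 (2-3): L=3.0798, (cx,cy)=(0.6958,0.7182)
solve A·x = −loads:
  F[0-1] = +1620.8678 N (tension)
  F[0-2] = +1887.9920 N (tension)
  F[1-2] = -2376.7526 N (compression)
  F[1-3] = +0.0000 N (tension)
  F[2-3] = -0.0000 N (compression)
  Rx@0 = -3017.8900 N
  Ry@0 = -1162.1286 N
  Ry@2 = +1443.7586 N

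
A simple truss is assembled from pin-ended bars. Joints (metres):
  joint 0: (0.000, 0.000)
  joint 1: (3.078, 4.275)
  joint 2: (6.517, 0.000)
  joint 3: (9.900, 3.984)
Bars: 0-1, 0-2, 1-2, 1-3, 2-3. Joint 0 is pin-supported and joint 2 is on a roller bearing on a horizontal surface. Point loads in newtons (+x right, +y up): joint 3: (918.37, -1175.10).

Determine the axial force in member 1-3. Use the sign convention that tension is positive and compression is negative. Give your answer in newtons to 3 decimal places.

N=4 nodes, M=5 members, R=3 reactions → 2N=8, M+R=8
member 0 (0-1): L=5.2678, (cx,cy)=(0.5843,0.8115)
member 1 (0-2): L=6.5170, (cx,cy)=(1.0000,0.0000)
member 2 (1-2): L=5.4866, (cx,cy)=(0.6268,-0.7792)
member 3 (1-3): L=6.8282, (cx,cy)=(0.9991,-0.0426)
member 4 (2-3): L=5.2266, (cx,cy)=(0.6473,0.7623)
solve A·x = −loads:
  F[0-1] = +1443.4642 N (tension)
  F[0-2] = +74.9470 N (tension)
  F[1-2] = -1604.6442 N (compression)
  F[1-3] = +1850.9026 N (tension)
  F[2-3] = -1438.1170 N (compression)
  Rx@0 = -918.3700 N
  Ry@0 = -1171.4208 N
  Ry@2 = +2346.5208 N

1850.903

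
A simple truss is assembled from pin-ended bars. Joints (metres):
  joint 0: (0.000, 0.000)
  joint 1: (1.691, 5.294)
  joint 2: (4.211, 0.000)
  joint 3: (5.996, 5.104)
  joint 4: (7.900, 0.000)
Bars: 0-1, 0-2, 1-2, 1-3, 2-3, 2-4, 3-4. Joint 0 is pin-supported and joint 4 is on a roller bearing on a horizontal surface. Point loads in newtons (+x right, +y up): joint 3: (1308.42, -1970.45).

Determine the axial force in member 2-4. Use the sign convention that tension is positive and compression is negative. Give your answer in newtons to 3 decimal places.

N=5 nodes, M=7 members, R=3 reactions → 2N=10, M+R=10
member 0 (0-1): L=5.5575, (cx,cy)=(0.3043,0.9526)
member 1 (0-2): L=4.2110, (cx,cy)=(1.0000,0.0000)
member 2 (1-2): L=5.8632, (cx,cy)=(0.4298,-0.9029)
member 3 (1-3): L=4.3092, (cx,cy)=(0.9990,-0.0441)
member 4 (2-3): L=5.4071, (cx,cy)=(0.3301,0.9439)
member 5 (2-4): L=3.6890, (cx,cy)=(1.0000,0.0000)
member 6 (3-4): L=5.4476, (cx,cy)=(0.3495,-0.9369)
solve A·x = −loads:
  F[0-1] = +388.8738 N (tension)
  F[0-2] = +1190.0962 N (tension)
  F[1-2] = -424.9738 N (compression)
  F[1-3] = +301.2710 N (tension)
  F[2-3] = +406.5081 N (tension)
  F[2-4] = +873.2456 N (tension)
  F[3-4] = -2498.4599 N (compression)
  Rx@0 = -1308.4200 N
  Ry@0 = -370.4353 N
  Ry@4 = +2340.8853 N

873.246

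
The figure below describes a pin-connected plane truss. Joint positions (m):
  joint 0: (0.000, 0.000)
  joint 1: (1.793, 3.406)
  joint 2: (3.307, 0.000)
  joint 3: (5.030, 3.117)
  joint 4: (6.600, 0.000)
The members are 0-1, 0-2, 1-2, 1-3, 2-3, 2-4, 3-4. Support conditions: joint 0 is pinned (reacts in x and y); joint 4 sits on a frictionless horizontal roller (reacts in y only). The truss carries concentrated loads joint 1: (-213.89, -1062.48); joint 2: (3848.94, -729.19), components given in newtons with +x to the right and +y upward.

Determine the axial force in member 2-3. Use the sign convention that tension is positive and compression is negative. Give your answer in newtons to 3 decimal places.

565.323

N=5 nodes, M=7 members, R=3 reactions → 2N=10, M+R=10
member 0 (0-1): L=3.8491, (cx,cy)=(0.4658,0.8849)
member 1 (0-2): L=3.3070, (cx,cy)=(1.0000,0.0000)
member 2 (1-2): L=3.7273, (cx,cy)=(0.4062,-0.9138)
member 3 (1-3): L=3.2499, (cx,cy)=(0.9960,-0.0889)
member 4 (2-3): L=3.5615, (cx,cy)=(0.4838,0.8752)
member 5 (2-4): L=3.2930, (cx,cy)=(1.0000,0.0000)
member 6 (3-4): L=3.4901, (cx,cy)=(0.4498,-0.8931)
solve A·x = −loads:
  F[0-1] = -1410.4095 N (compression)
  F[0-2] = +4292.0489 N (tension)
  F[1-2] = +256.5423 N (tension)
  F[1-3] = -549.4904 N (compression)
  F[2-3] = +565.3233 N (tension)
  F[2-4] = +273.8200 N (tension)
  F[3-4] = -608.6948 N (compression)
  Rx@0 = -3635.0500 N
  Ry@0 = +1248.0414 N
  Ry@4 = +543.6286 N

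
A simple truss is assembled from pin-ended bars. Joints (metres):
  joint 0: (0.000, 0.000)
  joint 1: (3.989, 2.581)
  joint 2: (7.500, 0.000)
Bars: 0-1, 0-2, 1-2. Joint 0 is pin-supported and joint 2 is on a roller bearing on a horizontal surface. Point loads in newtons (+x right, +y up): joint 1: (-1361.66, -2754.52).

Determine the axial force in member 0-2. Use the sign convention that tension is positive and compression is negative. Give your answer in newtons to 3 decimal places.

1355.489

N=3 nodes, M=3 members, R=3 reactions → 2N=6, M+R=6
member 0 (0-1): L=4.7512, (cx,cy)=(0.8396,0.5432)
member 1 (0-2): L=7.5000, (cx,cy)=(1.0000,0.0000)
member 2 (1-2): L=4.3576, (cx,cy)=(0.8057,-0.5923)
solve A·x = −loads:
  F[0-1] = -3236.3140 N (compression)
  F[0-2] = +1355.4892 N (tension)
  F[1-2] = -1682.3356 N (compression)
  Rx@0 = +1361.6600 N
  Ry@0 = +1758.0752 N
  Ry@2 = +996.4448 N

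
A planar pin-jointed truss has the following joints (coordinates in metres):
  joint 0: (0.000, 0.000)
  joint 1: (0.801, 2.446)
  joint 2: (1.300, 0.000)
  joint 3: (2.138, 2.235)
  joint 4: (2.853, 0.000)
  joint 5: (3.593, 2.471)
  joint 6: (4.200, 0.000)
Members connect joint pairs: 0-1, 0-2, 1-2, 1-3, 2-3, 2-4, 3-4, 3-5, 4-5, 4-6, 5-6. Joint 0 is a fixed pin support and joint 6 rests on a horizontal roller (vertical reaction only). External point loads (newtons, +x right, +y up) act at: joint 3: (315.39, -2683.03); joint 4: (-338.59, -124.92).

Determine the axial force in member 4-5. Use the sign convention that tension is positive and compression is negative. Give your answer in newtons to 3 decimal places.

1846.507

N=7 nodes, M=11 members, R=3 reactions → 2N=14, M+R=14
member 0 (0-1): L=2.5738, (cx,cy)=(0.3112,0.9503)
member 1 (0-2): L=1.3000, (cx,cy)=(1.0000,0.0000)
member 2 (1-2): L=2.4964, (cx,cy)=(0.1999,-0.9798)
member 3 (1-3): L=1.3535, (cx,cy)=(0.9878,-0.1559)
member 4 (2-3): L=2.3869, (cx,cy)=(0.3511,0.9363)
member 5 (2-4): L=1.5530, (cx,cy)=(1.0000,0.0000)
member 6 (3-4): L=2.3466, (cx,cy)=(0.3047,-0.9524)
member 7 (3-5): L=1.4740, (cx,cy)=(0.9871,0.1601)
member 8 (4-5): L=2.5794, (cx,cy)=(0.2869,0.9580)
member 9 (4-6): L=1.3470, (cx,cy)=(1.0000,0.0000)
member 10 (5-6): L=2.5445, (cx,cy)=(0.2386,-0.9711)
solve A·x = −loads:
  F[0-1] = -1251.6259 N (compression)
  F[0-2] = +366.3202 N (tension)
  F[1-2] = +1319.1812 N (tension)
  F[1-3] = -661.2948 N (compression)
  F[2-3] = -1380.4273 N (compression)
  F[2-4] = +1114.6475 N (tension)
  F[3-4] = -1726.0441 N (compression)
  F[3-5] = -939.4336 N (compression)
  F[4-5] = +1846.5069 N (tension)
  F[4-6] = +397.5786 N (tension)
  F[5-6] = -1666.5962 N (compression)
  Rx@0 = +23.2000 N
  Ry@0 = +1189.4711 N
  Ry@6 = +1618.4789 N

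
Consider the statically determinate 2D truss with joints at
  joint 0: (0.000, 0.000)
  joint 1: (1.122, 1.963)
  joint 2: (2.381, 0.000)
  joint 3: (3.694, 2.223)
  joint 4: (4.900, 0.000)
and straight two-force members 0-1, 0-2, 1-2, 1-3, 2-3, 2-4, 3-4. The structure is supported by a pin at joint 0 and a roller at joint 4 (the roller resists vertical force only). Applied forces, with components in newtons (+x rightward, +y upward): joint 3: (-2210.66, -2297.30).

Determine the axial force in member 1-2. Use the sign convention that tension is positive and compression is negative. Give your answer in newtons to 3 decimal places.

N=5 nodes, M=7 members, R=3 reactions → 2N=10, M+R=10
member 0 (0-1): L=2.2610, (cx,cy)=(0.4962,0.8682)
member 1 (0-2): L=2.3810, (cx,cy)=(1.0000,0.0000)
member 2 (1-2): L=2.3320, (cx,cy)=(0.5399,-0.8417)
member 3 (1-3): L=2.5851, (cx,cy)=(0.9949,0.1006)
member 4 (2-3): L=2.5818, (cx,cy)=(0.5086,0.8610)
member 5 (2-4): L=2.5190, (cx,cy)=(1.0000,0.0000)
member 6 (3-4): L=2.5291, (cx,cy)=(0.4769,-0.8790)
solve A·x = −loads:
  F[0-1] = -1806.4447 N (compression)
  F[0-2] = -1314.2404 N (compression)
  F[1-2] = +1648.6419 N (tension)
  F[1-3] = -1795.5745 N (compression)
  F[2-3] = -1611.7305 N (compression)
  F[2-4] = +395.4709 N (tension)
  F[3-4] = -829.3295 N (compression)
  Rx@0 = +2210.6600 N
  Ry@0 = +1568.3349 N
  Ry@4 = +728.9651 N

1648.642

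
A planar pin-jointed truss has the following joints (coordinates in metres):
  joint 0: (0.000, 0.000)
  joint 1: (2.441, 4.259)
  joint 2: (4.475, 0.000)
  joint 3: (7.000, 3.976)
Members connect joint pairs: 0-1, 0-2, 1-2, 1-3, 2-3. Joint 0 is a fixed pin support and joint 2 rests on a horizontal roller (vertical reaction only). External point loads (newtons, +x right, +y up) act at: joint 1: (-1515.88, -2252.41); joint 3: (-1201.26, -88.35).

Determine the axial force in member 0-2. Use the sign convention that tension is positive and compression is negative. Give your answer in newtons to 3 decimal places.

N=4 nodes, M=5 members, R=3 reactions → 2N=8, M+R=8
member 0 (0-1): L=4.9089, (cx,cy)=(0.4973,0.8676)
member 1 (0-2): L=4.4750, (cx,cy)=(1.0000,0.0000)
member 2 (1-2): L=4.7198, (cx,cy)=(0.4310,-0.9024)
member 3 (1-3): L=4.5678, (cx,cy)=(0.9981,-0.0620)
member 4 (2-3): L=4.7100, (cx,cy)=(0.5361,0.8442)
solve A·x = −loads:
  F[0-1] = -4015.5996 N (compression)
  F[0-2] = -720.3535 N (compression)
  F[1-2] = +1440.5617 N (tension)
  F[1-3] = -1103.8416 N (compression)
  F[2-3] = -185.6751 N (compression)
  Rx@0 = +2717.1400 N
  Ry@0 = +3483.9466 N
  Ry@2 = -1143.1866 N

-720.354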